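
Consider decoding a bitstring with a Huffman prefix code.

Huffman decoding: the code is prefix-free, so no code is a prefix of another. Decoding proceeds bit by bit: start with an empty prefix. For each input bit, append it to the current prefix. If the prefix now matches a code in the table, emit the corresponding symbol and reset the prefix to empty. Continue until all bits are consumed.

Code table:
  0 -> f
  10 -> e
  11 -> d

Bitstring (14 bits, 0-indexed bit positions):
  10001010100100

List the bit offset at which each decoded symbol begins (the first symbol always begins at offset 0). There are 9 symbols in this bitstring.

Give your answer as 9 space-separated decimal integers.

Answer: 0 2 3 4 6 8 10 11 13

Derivation:
Bit 0: prefix='1' (no match yet)
Bit 1: prefix='10' -> emit 'e', reset
Bit 2: prefix='0' -> emit 'f', reset
Bit 3: prefix='0' -> emit 'f', reset
Bit 4: prefix='1' (no match yet)
Bit 5: prefix='10' -> emit 'e', reset
Bit 6: prefix='1' (no match yet)
Bit 7: prefix='10' -> emit 'e', reset
Bit 8: prefix='1' (no match yet)
Bit 9: prefix='10' -> emit 'e', reset
Bit 10: prefix='0' -> emit 'f', reset
Bit 11: prefix='1' (no match yet)
Bit 12: prefix='10' -> emit 'e', reset
Bit 13: prefix='0' -> emit 'f', reset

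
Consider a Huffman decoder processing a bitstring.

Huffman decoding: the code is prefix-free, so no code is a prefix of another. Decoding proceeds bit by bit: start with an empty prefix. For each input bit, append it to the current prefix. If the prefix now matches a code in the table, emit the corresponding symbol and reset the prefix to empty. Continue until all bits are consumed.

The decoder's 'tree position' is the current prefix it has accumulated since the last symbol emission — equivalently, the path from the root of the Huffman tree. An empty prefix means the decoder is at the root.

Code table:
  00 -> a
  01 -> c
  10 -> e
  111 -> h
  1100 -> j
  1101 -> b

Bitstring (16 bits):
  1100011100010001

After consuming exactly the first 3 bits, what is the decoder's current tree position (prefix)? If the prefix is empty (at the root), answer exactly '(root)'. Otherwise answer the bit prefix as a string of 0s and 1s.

Bit 0: prefix='1' (no match yet)
Bit 1: prefix='11' (no match yet)
Bit 2: prefix='110' (no match yet)

Answer: 110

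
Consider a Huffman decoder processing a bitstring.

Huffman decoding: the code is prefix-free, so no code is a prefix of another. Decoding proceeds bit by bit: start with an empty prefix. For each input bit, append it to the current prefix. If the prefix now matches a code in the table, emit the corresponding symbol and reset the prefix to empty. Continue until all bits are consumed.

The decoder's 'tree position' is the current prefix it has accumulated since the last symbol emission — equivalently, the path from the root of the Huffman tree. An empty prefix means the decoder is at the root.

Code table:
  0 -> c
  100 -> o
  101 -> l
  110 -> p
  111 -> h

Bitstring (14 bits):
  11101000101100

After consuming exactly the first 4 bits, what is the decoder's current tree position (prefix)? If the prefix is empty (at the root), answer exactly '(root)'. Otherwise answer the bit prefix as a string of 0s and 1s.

Bit 0: prefix='1' (no match yet)
Bit 1: prefix='11' (no match yet)
Bit 2: prefix='111' -> emit 'h', reset
Bit 3: prefix='0' -> emit 'c', reset

Answer: (root)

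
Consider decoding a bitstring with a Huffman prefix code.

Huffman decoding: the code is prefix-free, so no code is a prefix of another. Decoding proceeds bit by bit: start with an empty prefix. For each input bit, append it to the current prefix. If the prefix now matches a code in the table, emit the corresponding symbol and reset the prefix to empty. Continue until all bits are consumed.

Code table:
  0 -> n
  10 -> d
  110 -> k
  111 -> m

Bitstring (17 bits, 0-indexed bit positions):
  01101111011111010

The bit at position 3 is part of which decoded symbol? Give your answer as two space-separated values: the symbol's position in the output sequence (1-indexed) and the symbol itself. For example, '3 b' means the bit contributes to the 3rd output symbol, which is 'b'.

Bit 0: prefix='0' -> emit 'n', reset
Bit 1: prefix='1' (no match yet)
Bit 2: prefix='11' (no match yet)
Bit 3: prefix='110' -> emit 'k', reset
Bit 4: prefix='1' (no match yet)
Bit 5: prefix='11' (no match yet)
Bit 6: prefix='111' -> emit 'm', reset
Bit 7: prefix='1' (no match yet)

Answer: 2 k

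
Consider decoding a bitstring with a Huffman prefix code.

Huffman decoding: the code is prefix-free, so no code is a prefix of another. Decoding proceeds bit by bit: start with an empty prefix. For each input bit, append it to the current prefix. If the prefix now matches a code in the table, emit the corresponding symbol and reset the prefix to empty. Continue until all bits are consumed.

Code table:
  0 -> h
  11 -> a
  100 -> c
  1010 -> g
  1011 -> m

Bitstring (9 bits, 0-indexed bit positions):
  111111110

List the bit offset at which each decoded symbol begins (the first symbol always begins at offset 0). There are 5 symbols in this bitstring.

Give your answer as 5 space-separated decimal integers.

Bit 0: prefix='1' (no match yet)
Bit 1: prefix='11' -> emit 'a', reset
Bit 2: prefix='1' (no match yet)
Bit 3: prefix='11' -> emit 'a', reset
Bit 4: prefix='1' (no match yet)
Bit 5: prefix='11' -> emit 'a', reset
Bit 6: prefix='1' (no match yet)
Bit 7: prefix='11' -> emit 'a', reset
Bit 8: prefix='0' -> emit 'h', reset

Answer: 0 2 4 6 8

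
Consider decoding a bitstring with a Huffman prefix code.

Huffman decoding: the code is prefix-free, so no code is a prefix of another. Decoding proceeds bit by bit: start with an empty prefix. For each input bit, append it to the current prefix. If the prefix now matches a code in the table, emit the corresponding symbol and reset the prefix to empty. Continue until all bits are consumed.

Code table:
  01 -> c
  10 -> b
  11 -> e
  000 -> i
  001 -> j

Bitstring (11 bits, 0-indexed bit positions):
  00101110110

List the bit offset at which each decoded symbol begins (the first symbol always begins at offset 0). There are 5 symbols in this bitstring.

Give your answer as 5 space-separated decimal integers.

Answer: 0 3 5 7 9

Derivation:
Bit 0: prefix='0' (no match yet)
Bit 1: prefix='00' (no match yet)
Bit 2: prefix='001' -> emit 'j', reset
Bit 3: prefix='0' (no match yet)
Bit 4: prefix='01' -> emit 'c', reset
Bit 5: prefix='1' (no match yet)
Bit 6: prefix='11' -> emit 'e', reset
Bit 7: prefix='0' (no match yet)
Bit 8: prefix='01' -> emit 'c', reset
Bit 9: prefix='1' (no match yet)
Bit 10: prefix='10' -> emit 'b', reset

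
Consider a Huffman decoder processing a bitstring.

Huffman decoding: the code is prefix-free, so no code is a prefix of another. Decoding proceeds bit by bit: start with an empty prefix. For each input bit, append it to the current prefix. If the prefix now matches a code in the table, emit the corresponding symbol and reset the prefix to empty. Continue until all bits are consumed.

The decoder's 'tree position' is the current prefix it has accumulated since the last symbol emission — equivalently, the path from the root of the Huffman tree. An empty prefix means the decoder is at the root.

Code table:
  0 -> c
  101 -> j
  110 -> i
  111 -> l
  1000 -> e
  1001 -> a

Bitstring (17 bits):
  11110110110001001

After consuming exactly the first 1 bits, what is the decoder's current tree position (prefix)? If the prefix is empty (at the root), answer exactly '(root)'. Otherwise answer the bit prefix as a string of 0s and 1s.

Bit 0: prefix='1' (no match yet)

Answer: 1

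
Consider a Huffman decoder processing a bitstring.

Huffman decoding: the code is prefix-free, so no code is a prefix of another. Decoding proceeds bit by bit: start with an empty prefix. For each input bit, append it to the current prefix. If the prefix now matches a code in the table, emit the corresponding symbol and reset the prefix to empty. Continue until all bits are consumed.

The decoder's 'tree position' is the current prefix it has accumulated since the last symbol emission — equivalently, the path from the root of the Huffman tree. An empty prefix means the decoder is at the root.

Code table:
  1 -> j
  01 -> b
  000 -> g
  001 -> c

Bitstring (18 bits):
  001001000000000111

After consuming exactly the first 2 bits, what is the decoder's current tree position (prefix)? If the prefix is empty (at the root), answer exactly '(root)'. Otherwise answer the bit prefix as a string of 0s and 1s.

Bit 0: prefix='0' (no match yet)
Bit 1: prefix='00' (no match yet)

Answer: 00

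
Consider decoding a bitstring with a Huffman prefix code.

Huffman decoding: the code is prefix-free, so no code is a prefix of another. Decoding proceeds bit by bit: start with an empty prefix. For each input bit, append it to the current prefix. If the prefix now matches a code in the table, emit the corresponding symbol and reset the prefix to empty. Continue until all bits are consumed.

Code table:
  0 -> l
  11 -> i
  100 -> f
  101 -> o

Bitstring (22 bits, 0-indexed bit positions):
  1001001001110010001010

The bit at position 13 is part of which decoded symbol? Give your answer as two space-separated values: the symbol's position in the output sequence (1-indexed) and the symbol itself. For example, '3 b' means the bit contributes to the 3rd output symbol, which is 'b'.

Answer: 5 f

Derivation:
Bit 0: prefix='1' (no match yet)
Bit 1: prefix='10' (no match yet)
Bit 2: prefix='100' -> emit 'f', reset
Bit 3: prefix='1' (no match yet)
Bit 4: prefix='10' (no match yet)
Bit 5: prefix='100' -> emit 'f', reset
Bit 6: prefix='1' (no match yet)
Bit 7: prefix='10' (no match yet)
Bit 8: prefix='100' -> emit 'f', reset
Bit 9: prefix='1' (no match yet)
Bit 10: prefix='11' -> emit 'i', reset
Bit 11: prefix='1' (no match yet)
Bit 12: prefix='10' (no match yet)
Bit 13: prefix='100' -> emit 'f', reset
Bit 14: prefix='1' (no match yet)
Bit 15: prefix='10' (no match yet)
Bit 16: prefix='100' -> emit 'f', reset
Bit 17: prefix='0' -> emit 'l', reset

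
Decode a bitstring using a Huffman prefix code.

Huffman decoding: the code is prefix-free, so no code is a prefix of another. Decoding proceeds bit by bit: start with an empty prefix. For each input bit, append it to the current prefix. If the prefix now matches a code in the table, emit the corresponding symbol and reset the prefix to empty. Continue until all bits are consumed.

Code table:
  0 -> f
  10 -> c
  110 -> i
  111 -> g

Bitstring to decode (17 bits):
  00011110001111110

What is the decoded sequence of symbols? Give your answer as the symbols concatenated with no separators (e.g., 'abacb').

Bit 0: prefix='0' -> emit 'f', reset
Bit 1: prefix='0' -> emit 'f', reset
Bit 2: prefix='0' -> emit 'f', reset
Bit 3: prefix='1' (no match yet)
Bit 4: prefix='11' (no match yet)
Bit 5: prefix='111' -> emit 'g', reset
Bit 6: prefix='1' (no match yet)
Bit 7: prefix='10' -> emit 'c', reset
Bit 8: prefix='0' -> emit 'f', reset
Bit 9: prefix='0' -> emit 'f', reset
Bit 10: prefix='1' (no match yet)
Bit 11: prefix='11' (no match yet)
Bit 12: prefix='111' -> emit 'g', reset
Bit 13: prefix='1' (no match yet)
Bit 14: prefix='11' (no match yet)
Bit 15: prefix='111' -> emit 'g', reset
Bit 16: prefix='0' -> emit 'f', reset

Answer: fffgcffggf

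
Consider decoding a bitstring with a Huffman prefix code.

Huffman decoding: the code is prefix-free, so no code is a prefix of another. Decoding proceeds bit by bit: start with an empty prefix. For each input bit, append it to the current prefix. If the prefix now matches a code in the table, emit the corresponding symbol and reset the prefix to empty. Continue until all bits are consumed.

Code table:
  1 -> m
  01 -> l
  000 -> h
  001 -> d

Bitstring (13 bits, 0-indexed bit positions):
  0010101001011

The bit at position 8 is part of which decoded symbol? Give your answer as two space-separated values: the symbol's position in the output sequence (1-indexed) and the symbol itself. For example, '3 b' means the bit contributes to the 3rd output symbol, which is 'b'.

Bit 0: prefix='0' (no match yet)
Bit 1: prefix='00' (no match yet)
Bit 2: prefix='001' -> emit 'd', reset
Bit 3: prefix='0' (no match yet)
Bit 4: prefix='01' -> emit 'l', reset
Bit 5: prefix='0' (no match yet)
Bit 6: prefix='01' -> emit 'l', reset
Bit 7: prefix='0' (no match yet)
Bit 8: prefix='00' (no match yet)
Bit 9: prefix='001' -> emit 'd', reset
Bit 10: prefix='0' (no match yet)
Bit 11: prefix='01' -> emit 'l', reset
Bit 12: prefix='1' -> emit 'm', reset

Answer: 4 d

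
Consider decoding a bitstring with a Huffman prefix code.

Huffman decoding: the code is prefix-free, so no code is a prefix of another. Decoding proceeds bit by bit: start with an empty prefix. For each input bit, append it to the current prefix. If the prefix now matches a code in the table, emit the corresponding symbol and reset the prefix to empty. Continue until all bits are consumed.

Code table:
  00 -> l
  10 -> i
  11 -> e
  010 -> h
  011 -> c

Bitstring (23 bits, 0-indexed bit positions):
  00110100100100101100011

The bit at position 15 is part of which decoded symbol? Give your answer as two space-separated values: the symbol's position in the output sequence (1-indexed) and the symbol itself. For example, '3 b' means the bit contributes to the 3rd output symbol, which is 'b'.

Answer: 6 h

Derivation:
Bit 0: prefix='0' (no match yet)
Bit 1: prefix='00' -> emit 'l', reset
Bit 2: prefix='1' (no match yet)
Bit 3: prefix='11' -> emit 'e', reset
Bit 4: prefix='0' (no match yet)
Bit 5: prefix='01' (no match yet)
Bit 6: prefix='010' -> emit 'h', reset
Bit 7: prefix='0' (no match yet)
Bit 8: prefix='01' (no match yet)
Bit 9: prefix='010' -> emit 'h', reset
Bit 10: prefix='0' (no match yet)
Bit 11: prefix='01' (no match yet)
Bit 12: prefix='010' -> emit 'h', reset
Bit 13: prefix='0' (no match yet)
Bit 14: prefix='01' (no match yet)
Bit 15: prefix='010' -> emit 'h', reset
Bit 16: prefix='1' (no match yet)
Bit 17: prefix='11' -> emit 'e', reset
Bit 18: prefix='0' (no match yet)
Bit 19: prefix='00' -> emit 'l', reset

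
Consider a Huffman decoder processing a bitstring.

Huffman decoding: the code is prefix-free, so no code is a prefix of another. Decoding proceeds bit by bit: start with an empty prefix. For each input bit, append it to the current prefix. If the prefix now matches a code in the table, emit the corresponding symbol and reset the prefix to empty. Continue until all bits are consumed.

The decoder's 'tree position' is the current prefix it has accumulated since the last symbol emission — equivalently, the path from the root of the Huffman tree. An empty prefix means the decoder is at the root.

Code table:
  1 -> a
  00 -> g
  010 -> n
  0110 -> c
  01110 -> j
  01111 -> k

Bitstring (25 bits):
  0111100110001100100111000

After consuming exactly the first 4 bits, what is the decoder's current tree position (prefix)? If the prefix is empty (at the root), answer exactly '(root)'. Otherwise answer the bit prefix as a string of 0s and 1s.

Answer: 0111

Derivation:
Bit 0: prefix='0' (no match yet)
Bit 1: prefix='01' (no match yet)
Bit 2: prefix='011' (no match yet)
Bit 3: prefix='0111' (no match yet)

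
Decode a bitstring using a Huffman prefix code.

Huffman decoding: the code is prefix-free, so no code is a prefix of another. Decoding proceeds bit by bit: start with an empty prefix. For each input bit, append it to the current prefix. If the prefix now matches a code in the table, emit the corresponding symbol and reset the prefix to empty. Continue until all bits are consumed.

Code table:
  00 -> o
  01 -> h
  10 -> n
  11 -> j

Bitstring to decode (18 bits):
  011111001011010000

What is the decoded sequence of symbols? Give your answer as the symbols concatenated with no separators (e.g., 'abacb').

Bit 0: prefix='0' (no match yet)
Bit 1: prefix='01' -> emit 'h', reset
Bit 2: prefix='1' (no match yet)
Bit 3: prefix='11' -> emit 'j', reset
Bit 4: prefix='1' (no match yet)
Bit 5: prefix='11' -> emit 'j', reset
Bit 6: prefix='0' (no match yet)
Bit 7: prefix='00' -> emit 'o', reset
Bit 8: prefix='1' (no match yet)
Bit 9: prefix='10' -> emit 'n', reset
Bit 10: prefix='1' (no match yet)
Bit 11: prefix='11' -> emit 'j', reset
Bit 12: prefix='0' (no match yet)
Bit 13: prefix='01' -> emit 'h', reset
Bit 14: prefix='0' (no match yet)
Bit 15: prefix='00' -> emit 'o', reset
Bit 16: prefix='0' (no match yet)
Bit 17: prefix='00' -> emit 'o', reset

Answer: hjjonjhoo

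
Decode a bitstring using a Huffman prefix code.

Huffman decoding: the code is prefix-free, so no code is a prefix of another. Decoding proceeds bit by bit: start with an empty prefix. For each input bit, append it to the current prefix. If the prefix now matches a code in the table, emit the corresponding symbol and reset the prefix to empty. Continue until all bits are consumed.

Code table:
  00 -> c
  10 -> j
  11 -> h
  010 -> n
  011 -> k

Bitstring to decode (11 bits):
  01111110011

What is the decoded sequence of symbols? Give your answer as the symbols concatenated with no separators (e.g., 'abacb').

Bit 0: prefix='0' (no match yet)
Bit 1: prefix='01' (no match yet)
Bit 2: prefix='011' -> emit 'k', reset
Bit 3: prefix='1' (no match yet)
Bit 4: prefix='11' -> emit 'h', reset
Bit 5: prefix='1' (no match yet)
Bit 6: prefix='11' -> emit 'h', reset
Bit 7: prefix='0' (no match yet)
Bit 8: prefix='00' -> emit 'c', reset
Bit 9: prefix='1' (no match yet)
Bit 10: prefix='11' -> emit 'h', reset

Answer: khhch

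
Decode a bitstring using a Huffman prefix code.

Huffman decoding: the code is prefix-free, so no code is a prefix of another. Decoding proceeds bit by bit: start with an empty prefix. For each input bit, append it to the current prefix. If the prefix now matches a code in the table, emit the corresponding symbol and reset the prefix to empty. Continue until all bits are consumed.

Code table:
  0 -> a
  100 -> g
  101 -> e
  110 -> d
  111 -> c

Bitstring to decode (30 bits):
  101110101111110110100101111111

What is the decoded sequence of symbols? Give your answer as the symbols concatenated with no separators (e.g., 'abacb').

Bit 0: prefix='1' (no match yet)
Bit 1: prefix='10' (no match yet)
Bit 2: prefix='101' -> emit 'e', reset
Bit 3: prefix='1' (no match yet)
Bit 4: prefix='11' (no match yet)
Bit 5: prefix='110' -> emit 'd', reset
Bit 6: prefix='1' (no match yet)
Bit 7: prefix='10' (no match yet)
Bit 8: prefix='101' -> emit 'e', reset
Bit 9: prefix='1' (no match yet)
Bit 10: prefix='11' (no match yet)
Bit 11: prefix='111' -> emit 'c', reset
Bit 12: prefix='1' (no match yet)
Bit 13: prefix='11' (no match yet)
Bit 14: prefix='110' -> emit 'd', reset
Bit 15: prefix='1' (no match yet)
Bit 16: prefix='11' (no match yet)
Bit 17: prefix='110' -> emit 'd', reset
Bit 18: prefix='1' (no match yet)
Bit 19: prefix='10' (no match yet)
Bit 20: prefix='100' -> emit 'g', reset
Bit 21: prefix='1' (no match yet)
Bit 22: prefix='10' (no match yet)
Bit 23: prefix='101' -> emit 'e', reset
Bit 24: prefix='1' (no match yet)
Bit 25: prefix='11' (no match yet)
Bit 26: prefix='111' -> emit 'c', reset
Bit 27: prefix='1' (no match yet)
Bit 28: prefix='11' (no match yet)
Bit 29: prefix='111' -> emit 'c', reset

Answer: edecddgecc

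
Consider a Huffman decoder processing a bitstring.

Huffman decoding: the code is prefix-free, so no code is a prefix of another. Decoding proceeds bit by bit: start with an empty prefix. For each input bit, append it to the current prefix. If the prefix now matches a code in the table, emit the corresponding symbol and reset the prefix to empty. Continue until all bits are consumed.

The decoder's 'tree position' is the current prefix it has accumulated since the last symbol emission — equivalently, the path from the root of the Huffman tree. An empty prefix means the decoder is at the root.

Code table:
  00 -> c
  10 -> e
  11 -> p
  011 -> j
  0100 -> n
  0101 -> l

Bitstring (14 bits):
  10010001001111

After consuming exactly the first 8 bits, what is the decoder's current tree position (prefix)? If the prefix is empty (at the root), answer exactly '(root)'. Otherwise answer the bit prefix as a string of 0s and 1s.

Answer: 01

Derivation:
Bit 0: prefix='1' (no match yet)
Bit 1: prefix='10' -> emit 'e', reset
Bit 2: prefix='0' (no match yet)
Bit 3: prefix='01' (no match yet)
Bit 4: prefix='010' (no match yet)
Bit 5: prefix='0100' -> emit 'n', reset
Bit 6: prefix='0' (no match yet)
Bit 7: prefix='01' (no match yet)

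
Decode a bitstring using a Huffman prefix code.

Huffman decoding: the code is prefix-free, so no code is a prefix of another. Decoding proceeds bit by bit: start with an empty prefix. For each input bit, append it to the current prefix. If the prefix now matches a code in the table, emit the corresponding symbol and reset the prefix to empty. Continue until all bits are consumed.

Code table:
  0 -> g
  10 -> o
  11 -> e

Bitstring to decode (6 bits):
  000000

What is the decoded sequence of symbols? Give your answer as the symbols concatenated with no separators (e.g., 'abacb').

Bit 0: prefix='0' -> emit 'g', reset
Bit 1: prefix='0' -> emit 'g', reset
Bit 2: prefix='0' -> emit 'g', reset
Bit 3: prefix='0' -> emit 'g', reset
Bit 4: prefix='0' -> emit 'g', reset
Bit 5: prefix='0' -> emit 'g', reset

Answer: gggggg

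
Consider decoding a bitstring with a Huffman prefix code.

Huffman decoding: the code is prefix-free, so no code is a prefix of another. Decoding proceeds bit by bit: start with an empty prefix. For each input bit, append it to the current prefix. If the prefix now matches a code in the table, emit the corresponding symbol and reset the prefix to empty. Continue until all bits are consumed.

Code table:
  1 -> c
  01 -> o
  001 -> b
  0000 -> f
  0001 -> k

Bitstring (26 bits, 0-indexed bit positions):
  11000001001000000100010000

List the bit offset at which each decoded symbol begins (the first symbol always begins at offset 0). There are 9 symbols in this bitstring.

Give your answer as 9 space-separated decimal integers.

Bit 0: prefix='1' -> emit 'c', reset
Bit 1: prefix='1' -> emit 'c', reset
Bit 2: prefix='0' (no match yet)
Bit 3: prefix='00' (no match yet)
Bit 4: prefix='000' (no match yet)
Bit 5: prefix='0000' -> emit 'f', reset
Bit 6: prefix='0' (no match yet)
Bit 7: prefix='01' -> emit 'o', reset
Bit 8: prefix='0' (no match yet)
Bit 9: prefix='00' (no match yet)
Bit 10: prefix='001' -> emit 'b', reset
Bit 11: prefix='0' (no match yet)
Bit 12: prefix='00' (no match yet)
Bit 13: prefix='000' (no match yet)
Bit 14: prefix='0000' -> emit 'f', reset
Bit 15: prefix='0' (no match yet)
Bit 16: prefix='00' (no match yet)
Bit 17: prefix='001' -> emit 'b', reset
Bit 18: prefix='0' (no match yet)
Bit 19: prefix='00' (no match yet)
Bit 20: prefix='000' (no match yet)
Bit 21: prefix='0001' -> emit 'k', reset
Bit 22: prefix='0' (no match yet)
Bit 23: prefix='00' (no match yet)
Bit 24: prefix='000' (no match yet)
Bit 25: prefix='0000' -> emit 'f', reset

Answer: 0 1 2 6 8 11 15 18 22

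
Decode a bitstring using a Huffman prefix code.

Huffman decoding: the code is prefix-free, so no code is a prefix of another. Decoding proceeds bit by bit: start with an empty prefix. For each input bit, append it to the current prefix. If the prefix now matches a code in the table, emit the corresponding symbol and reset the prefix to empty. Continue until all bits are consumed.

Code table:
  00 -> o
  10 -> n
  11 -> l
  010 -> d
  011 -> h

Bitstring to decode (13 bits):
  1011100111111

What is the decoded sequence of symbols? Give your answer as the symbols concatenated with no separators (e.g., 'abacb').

Bit 0: prefix='1' (no match yet)
Bit 1: prefix='10' -> emit 'n', reset
Bit 2: prefix='1' (no match yet)
Bit 3: prefix='11' -> emit 'l', reset
Bit 4: prefix='1' (no match yet)
Bit 5: prefix='10' -> emit 'n', reset
Bit 6: prefix='0' (no match yet)
Bit 7: prefix='01' (no match yet)
Bit 8: prefix='011' -> emit 'h', reset
Bit 9: prefix='1' (no match yet)
Bit 10: prefix='11' -> emit 'l', reset
Bit 11: prefix='1' (no match yet)
Bit 12: prefix='11' -> emit 'l', reset

Answer: nlnhll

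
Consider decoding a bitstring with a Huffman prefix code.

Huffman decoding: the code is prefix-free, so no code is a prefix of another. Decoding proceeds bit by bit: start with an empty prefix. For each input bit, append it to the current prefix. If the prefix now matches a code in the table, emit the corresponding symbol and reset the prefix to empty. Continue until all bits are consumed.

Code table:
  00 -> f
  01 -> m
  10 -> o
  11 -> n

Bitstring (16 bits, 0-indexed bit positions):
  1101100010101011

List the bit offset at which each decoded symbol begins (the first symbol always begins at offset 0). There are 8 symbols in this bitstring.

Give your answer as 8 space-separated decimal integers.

Bit 0: prefix='1' (no match yet)
Bit 1: prefix='11' -> emit 'n', reset
Bit 2: prefix='0' (no match yet)
Bit 3: prefix='01' -> emit 'm', reset
Bit 4: prefix='1' (no match yet)
Bit 5: prefix='10' -> emit 'o', reset
Bit 6: prefix='0' (no match yet)
Bit 7: prefix='00' -> emit 'f', reset
Bit 8: prefix='1' (no match yet)
Bit 9: prefix='10' -> emit 'o', reset
Bit 10: prefix='1' (no match yet)
Bit 11: prefix='10' -> emit 'o', reset
Bit 12: prefix='1' (no match yet)
Bit 13: prefix='10' -> emit 'o', reset
Bit 14: prefix='1' (no match yet)
Bit 15: prefix='11' -> emit 'n', reset

Answer: 0 2 4 6 8 10 12 14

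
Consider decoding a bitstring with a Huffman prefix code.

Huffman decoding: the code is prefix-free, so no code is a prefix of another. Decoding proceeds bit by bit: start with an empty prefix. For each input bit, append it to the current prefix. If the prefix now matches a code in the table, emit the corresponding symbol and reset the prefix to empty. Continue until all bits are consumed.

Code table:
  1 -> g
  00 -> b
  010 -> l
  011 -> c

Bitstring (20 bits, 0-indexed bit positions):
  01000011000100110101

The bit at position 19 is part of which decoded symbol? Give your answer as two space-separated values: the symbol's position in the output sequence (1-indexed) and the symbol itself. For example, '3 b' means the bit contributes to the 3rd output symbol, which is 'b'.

Answer: 8 g

Derivation:
Bit 0: prefix='0' (no match yet)
Bit 1: prefix='01' (no match yet)
Bit 2: prefix='010' -> emit 'l', reset
Bit 3: prefix='0' (no match yet)
Bit 4: prefix='00' -> emit 'b', reset
Bit 5: prefix='0' (no match yet)
Bit 6: prefix='01' (no match yet)
Bit 7: prefix='011' -> emit 'c', reset
Bit 8: prefix='0' (no match yet)
Bit 9: prefix='00' -> emit 'b', reset
Bit 10: prefix='0' (no match yet)
Bit 11: prefix='01' (no match yet)
Bit 12: prefix='010' -> emit 'l', reset
Bit 13: prefix='0' (no match yet)
Bit 14: prefix='01' (no match yet)
Bit 15: prefix='011' -> emit 'c', reset
Bit 16: prefix='0' (no match yet)
Bit 17: prefix='01' (no match yet)
Bit 18: prefix='010' -> emit 'l', reset
Bit 19: prefix='1' -> emit 'g', reset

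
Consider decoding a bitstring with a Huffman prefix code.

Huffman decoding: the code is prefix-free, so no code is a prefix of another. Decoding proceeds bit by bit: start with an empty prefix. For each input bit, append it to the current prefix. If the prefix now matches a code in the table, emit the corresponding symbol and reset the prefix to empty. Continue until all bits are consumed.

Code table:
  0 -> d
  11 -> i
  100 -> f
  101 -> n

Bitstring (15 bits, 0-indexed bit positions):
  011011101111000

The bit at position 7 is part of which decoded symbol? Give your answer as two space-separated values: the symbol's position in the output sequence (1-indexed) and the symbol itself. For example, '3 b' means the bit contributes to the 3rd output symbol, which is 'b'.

Answer: 5 n

Derivation:
Bit 0: prefix='0' -> emit 'd', reset
Bit 1: prefix='1' (no match yet)
Bit 2: prefix='11' -> emit 'i', reset
Bit 3: prefix='0' -> emit 'd', reset
Bit 4: prefix='1' (no match yet)
Bit 5: prefix='11' -> emit 'i', reset
Bit 6: prefix='1' (no match yet)
Bit 7: prefix='10' (no match yet)
Bit 8: prefix='101' -> emit 'n', reset
Bit 9: prefix='1' (no match yet)
Bit 10: prefix='11' -> emit 'i', reset
Bit 11: prefix='1' (no match yet)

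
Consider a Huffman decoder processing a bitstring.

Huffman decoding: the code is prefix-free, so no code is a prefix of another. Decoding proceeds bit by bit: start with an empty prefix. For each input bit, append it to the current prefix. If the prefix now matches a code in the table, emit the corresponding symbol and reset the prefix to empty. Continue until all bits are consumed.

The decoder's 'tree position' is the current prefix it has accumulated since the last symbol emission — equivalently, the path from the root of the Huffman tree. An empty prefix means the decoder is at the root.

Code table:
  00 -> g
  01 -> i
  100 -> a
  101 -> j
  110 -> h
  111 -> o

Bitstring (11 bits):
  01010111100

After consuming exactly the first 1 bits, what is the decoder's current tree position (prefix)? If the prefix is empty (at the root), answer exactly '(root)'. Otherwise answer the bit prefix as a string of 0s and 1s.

Answer: 0

Derivation:
Bit 0: prefix='0' (no match yet)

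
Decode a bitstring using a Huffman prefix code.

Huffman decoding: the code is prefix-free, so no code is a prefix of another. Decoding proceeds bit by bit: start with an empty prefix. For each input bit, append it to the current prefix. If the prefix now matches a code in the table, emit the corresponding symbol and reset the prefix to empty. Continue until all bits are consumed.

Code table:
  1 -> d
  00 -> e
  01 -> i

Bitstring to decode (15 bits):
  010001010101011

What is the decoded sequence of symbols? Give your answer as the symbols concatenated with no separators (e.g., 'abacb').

Answer: ieiiiiid

Derivation:
Bit 0: prefix='0' (no match yet)
Bit 1: prefix='01' -> emit 'i', reset
Bit 2: prefix='0' (no match yet)
Bit 3: prefix='00' -> emit 'e', reset
Bit 4: prefix='0' (no match yet)
Bit 5: prefix='01' -> emit 'i', reset
Bit 6: prefix='0' (no match yet)
Bit 7: prefix='01' -> emit 'i', reset
Bit 8: prefix='0' (no match yet)
Bit 9: prefix='01' -> emit 'i', reset
Bit 10: prefix='0' (no match yet)
Bit 11: prefix='01' -> emit 'i', reset
Bit 12: prefix='0' (no match yet)
Bit 13: prefix='01' -> emit 'i', reset
Bit 14: prefix='1' -> emit 'd', reset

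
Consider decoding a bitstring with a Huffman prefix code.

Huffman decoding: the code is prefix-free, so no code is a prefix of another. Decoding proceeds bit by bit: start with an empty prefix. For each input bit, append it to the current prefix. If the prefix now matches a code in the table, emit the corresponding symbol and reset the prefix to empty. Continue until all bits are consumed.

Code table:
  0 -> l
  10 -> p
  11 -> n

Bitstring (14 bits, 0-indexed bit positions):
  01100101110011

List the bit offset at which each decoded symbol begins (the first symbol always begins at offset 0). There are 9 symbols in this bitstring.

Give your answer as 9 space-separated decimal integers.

Answer: 0 1 3 4 5 7 9 11 12

Derivation:
Bit 0: prefix='0' -> emit 'l', reset
Bit 1: prefix='1' (no match yet)
Bit 2: prefix='11' -> emit 'n', reset
Bit 3: prefix='0' -> emit 'l', reset
Bit 4: prefix='0' -> emit 'l', reset
Bit 5: prefix='1' (no match yet)
Bit 6: prefix='10' -> emit 'p', reset
Bit 7: prefix='1' (no match yet)
Bit 8: prefix='11' -> emit 'n', reset
Bit 9: prefix='1' (no match yet)
Bit 10: prefix='10' -> emit 'p', reset
Bit 11: prefix='0' -> emit 'l', reset
Bit 12: prefix='1' (no match yet)
Bit 13: prefix='11' -> emit 'n', reset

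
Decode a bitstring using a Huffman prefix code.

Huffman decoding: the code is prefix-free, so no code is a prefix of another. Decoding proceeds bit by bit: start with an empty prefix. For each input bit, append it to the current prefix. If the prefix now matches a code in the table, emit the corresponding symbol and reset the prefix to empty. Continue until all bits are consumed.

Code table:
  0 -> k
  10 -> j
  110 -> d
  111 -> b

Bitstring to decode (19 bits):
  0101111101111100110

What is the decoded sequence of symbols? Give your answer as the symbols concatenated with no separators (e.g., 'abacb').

Answer: kjbdbdkd

Derivation:
Bit 0: prefix='0' -> emit 'k', reset
Bit 1: prefix='1' (no match yet)
Bit 2: prefix='10' -> emit 'j', reset
Bit 3: prefix='1' (no match yet)
Bit 4: prefix='11' (no match yet)
Bit 5: prefix='111' -> emit 'b', reset
Bit 6: prefix='1' (no match yet)
Bit 7: prefix='11' (no match yet)
Bit 8: prefix='110' -> emit 'd', reset
Bit 9: prefix='1' (no match yet)
Bit 10: prefix='11' (no match yet)
Bit 11: prefix='111' -> emit 'b', reset
Bit 12: prefix='1' (no match yet)
Bit 13: prefix='11' (no match yet)
Bit 14: prefix='110' -> emit 'd', reset
Bit 15: prefix='0' -> emit 'k', reset
Bit 16: prefix='1' (no match yet)
Bit 17: prefix='11' (no match yet)
Bit 18: prefix='110' -> emit 'd', reset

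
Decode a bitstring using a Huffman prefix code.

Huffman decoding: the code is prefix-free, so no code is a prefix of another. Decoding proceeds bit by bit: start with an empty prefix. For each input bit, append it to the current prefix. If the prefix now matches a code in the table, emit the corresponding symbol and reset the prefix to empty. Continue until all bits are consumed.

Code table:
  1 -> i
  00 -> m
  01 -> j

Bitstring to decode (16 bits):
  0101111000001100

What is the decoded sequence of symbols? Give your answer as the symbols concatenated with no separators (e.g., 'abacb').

Answer: jjiiimmjim

Derivation:
Bit 0: prefix='0' (no match yet)
Bit 1: prefix='01' -> emit 'j', reset
Bit 2: prefix='0' (no match yet)
Bit 3: prefix='01' -> emit 'j', reset
Bit 4: prefix='1' -> emit 'i', reset
Bit 5: prefix='1' -> emit 'i', reset
Bit 6: prefix='1' -> emit 'i', reset
Bit 7: prefix='0' (no match yet)
Bit 8: prefix='00' -> emit 'm', reset
Bit 9: prefix='0' (no match yet)
Bit 10: prefix='00' -> emit 'm', reset
Bit 11: prefix='0' (no match yet)
Bit 12: prefix='01' -> emit 'j', reset
Bit 13: prefix='1' -> emit 'i', reset
Bit 14: prefix='0' (no match yet)
Bit 15: prefix='00' -> emit 'm', reset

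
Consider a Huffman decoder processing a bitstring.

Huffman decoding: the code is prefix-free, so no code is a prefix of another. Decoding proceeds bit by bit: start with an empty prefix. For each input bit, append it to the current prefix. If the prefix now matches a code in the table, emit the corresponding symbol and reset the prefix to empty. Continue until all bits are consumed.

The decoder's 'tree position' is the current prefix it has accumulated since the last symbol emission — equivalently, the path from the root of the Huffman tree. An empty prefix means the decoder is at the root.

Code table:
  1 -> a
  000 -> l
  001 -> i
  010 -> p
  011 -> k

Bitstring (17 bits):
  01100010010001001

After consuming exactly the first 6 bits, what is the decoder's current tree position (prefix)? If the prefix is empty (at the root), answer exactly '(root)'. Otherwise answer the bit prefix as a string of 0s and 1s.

Bit 0: prefix='0' (no match yet)
Bit 1: prefix='01' (no match yet)
Bit 2: prefix='011' -> emit 'k', reset
Bit 3: prefix='0' (no match yet)
Bit 4: prefix='00' (no match yet)
Bit 5: prefix='000' -> emit 'l', reset

Answer: (root)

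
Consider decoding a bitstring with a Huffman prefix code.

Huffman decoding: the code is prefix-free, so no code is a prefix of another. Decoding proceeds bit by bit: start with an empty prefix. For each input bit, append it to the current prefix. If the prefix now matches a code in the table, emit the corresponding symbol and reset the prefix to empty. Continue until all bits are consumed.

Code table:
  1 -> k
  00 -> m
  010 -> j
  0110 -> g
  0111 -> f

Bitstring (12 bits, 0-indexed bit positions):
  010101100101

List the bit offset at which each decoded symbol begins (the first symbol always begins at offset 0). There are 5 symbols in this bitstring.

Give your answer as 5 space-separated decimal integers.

Answer: 0 3 4 8 11

Derivation:
Bit 0: prefix='0' (no match yet)
Bit 1: prefix='01' (no match yet)
Bit 2: prefix='010' -> emit 'j', reset
Bit 3: prefix='1' -> emit 'k', reset
Bit 4: prefix='0' (no match yet)
Bit 5: prefix='01' (no match yet)
Bit 6: prefix='011' (no match yet)
Bit 7: prefix='0110' -> emit 'g', reset
Bit 8: prefix='0' (no match yet)
Bit 9: prefix='01' (no match yet)
Bit 10: prefix='010' -> emit 'j', reset
Bit 11: prefix='1' -> emit 'k', reset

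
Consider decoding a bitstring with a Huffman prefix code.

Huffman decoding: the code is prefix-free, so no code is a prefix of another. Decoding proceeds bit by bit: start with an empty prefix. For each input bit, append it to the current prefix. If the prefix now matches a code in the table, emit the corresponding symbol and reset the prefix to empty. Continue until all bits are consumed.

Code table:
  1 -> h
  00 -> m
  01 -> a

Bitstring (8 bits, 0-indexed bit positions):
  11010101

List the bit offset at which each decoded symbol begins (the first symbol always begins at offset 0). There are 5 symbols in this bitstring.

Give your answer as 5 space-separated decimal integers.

Bit 0: prefix='1' -> emit 'h', reset
Bit 1: prefix='1' -> emit 'h', reset
Bit 2: prefix='0' (no match yet)
Bit 3: prefix='01' -> emit 'a', reset
Bit 4: prefix='0' (no match yet)
Bit 5: prefix='01' -> emit 'a', reset
Bit 6: prefix='0' (no match yet)
Bit 7: prefix='01' -> emit 'a', reset

Answer: 0 1 2 4 6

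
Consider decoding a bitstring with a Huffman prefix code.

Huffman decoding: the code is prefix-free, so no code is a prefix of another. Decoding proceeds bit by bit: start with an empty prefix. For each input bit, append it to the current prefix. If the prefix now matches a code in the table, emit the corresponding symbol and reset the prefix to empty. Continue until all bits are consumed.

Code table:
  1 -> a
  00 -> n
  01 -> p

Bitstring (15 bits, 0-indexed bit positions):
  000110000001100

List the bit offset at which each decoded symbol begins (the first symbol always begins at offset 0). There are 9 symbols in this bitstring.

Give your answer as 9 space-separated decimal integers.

Answer: 0 2 4 5 7 9 11 12 13

Derivation:
Bit 0: prefix='0' (no match yet)
Bit 1: prefix='00' -> emit 'n', reset
Bit 2: prefix='0' (no match yet)
Bit 3: prefix='01' -> emit 'p', reset
Bit 4: prefix='1' -> emit 'a', reset
Bit 5: prefix='0' (no match yet)
Bit 6: prefix='00' -> emit 'n', reset
Bit 7: prefix='0' (no match yet)
Bit 8: prefix='00' -> emit 'n', reset
Bit 9: prefix='0' (no match yet)
Bit 10: prefix='00' -> emit 'n', reset
Bit 11: prefix='1' -> emit 'a', reset
Bit 12: prefix='1' -> emit 'a', reset
Bit 13: prefix='0' (no match yet)
Bit 14: prefix='00' -> emit 'n', reset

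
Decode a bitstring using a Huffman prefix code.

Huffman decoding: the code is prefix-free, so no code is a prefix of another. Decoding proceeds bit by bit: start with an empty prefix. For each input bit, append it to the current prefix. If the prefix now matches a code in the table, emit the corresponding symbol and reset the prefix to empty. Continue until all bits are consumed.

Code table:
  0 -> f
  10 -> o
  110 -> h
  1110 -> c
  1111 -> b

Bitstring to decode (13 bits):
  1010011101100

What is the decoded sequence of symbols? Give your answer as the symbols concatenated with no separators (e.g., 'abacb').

Answer: oofchf

Derivation:
Bit 0: prefix='1' (no match yet)
Bit 1: prefix='10' -> emit 'o', reset
Bit 2: prefix='1' (no match yet)
Bit 3: prefix='10' -> emit 'o', reset
Bit 4: prefix='0' -> emit 'f', reset
Bit 5: prefix='1' (no match yet)
Bit 6: prefix='11' (no match yet)
Bit 7: prefix='111' (no match yet)
Bit 8: prefix='1110' -> emit 'c', reset
Bit 9: prefix='1' (no match yet)
Bit 10: prefix='11' (no match yet)
Bit 11: prefix='110' -> emit 'h', reset
Bit 12: prefix='0' -> emit 'f', reset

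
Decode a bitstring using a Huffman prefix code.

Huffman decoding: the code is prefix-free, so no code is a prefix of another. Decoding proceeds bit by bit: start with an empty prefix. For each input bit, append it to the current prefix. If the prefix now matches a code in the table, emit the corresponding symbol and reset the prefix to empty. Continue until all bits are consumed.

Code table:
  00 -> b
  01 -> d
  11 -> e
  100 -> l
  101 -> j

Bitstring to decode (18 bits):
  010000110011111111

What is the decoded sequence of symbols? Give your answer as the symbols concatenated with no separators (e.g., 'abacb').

Bit 0: prefix='0' (no match yet)
Bit 1: prefix='01' -> emit 'd', reset
Bit 2: prefix='0' (no match yet)
Bit 3: prefix='00' -> emit 'b', reset
Bit 4: prefix='0' (no match yet)
Bit 5: prefix='00' -> emit 'b', reset
Bit 6: prefix='1' (no match yet)
Bit 7: prefix='11' -> emit 'e', reset
Bit 8: prefix='0' (no match yet)
Bit 9: prefix='00' -> emit 'b', reset
Bit 10: prefix='1' (no match yet)
Bit 11: prefix='11' -> emit 'e', reset
Bit 12: prefix='1' (no match yet)
Bit 13: prefix='11' -> emit 'e', reset
Bit 14: prefix='1' (no match yet)
Bit 15: prefix='11' -> emit 'e', reset
Bit 16: prefix='1' (no match yet)
Bit 17: prefix='11' -> emit 'e', reset

Answer: dbbebeeee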